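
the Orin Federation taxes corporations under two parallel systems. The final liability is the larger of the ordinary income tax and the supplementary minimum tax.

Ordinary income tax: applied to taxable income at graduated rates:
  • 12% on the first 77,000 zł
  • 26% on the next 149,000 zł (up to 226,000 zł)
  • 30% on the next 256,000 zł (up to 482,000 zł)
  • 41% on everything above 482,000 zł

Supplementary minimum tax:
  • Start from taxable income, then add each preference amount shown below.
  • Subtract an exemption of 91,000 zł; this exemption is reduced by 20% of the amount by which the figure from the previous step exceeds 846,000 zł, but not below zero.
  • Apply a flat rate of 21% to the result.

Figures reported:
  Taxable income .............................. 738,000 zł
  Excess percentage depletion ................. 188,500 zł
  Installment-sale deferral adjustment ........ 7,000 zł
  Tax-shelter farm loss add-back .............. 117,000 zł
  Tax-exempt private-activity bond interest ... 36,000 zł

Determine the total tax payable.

Supplementary minimum tax:
  Adjusted income: 738,000 zł + 188,500 zł + 7,000 zł + 117,000 zł + 36,000 zł = 1,086,500 zł
  Exemption: 91,000 zł − 20% × (1,086,500 zł − 846,000 zł) = 91,000 zł − 48,100 zł = 42,900 zł
  Base: 1,086,500 zł − 42,900 zł = 1,043,600 zł
  1,043,600 zł × 21% = 219,156 zł

Ordinary income tax:
  77,000 zł × 12% = 9,240 zł
  149,000 zł × 26% = 38,740 zł
  256,000 zł × 30% = 76,800 zł
  256,000 zł × 41% = 104,960 zł
  → 229,740 zł

229,740 zł > 219,156 zł, so the ordinary income tax governs.

229,740 zł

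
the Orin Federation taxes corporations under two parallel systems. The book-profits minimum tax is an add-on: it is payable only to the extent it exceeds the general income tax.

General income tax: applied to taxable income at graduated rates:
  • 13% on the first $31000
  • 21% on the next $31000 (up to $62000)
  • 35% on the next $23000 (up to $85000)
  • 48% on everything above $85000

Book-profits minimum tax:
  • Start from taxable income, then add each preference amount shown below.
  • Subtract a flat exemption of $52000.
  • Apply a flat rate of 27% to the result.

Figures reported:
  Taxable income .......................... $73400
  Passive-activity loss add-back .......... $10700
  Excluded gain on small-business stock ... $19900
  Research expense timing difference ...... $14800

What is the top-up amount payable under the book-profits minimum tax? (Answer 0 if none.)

Book-profits minimum tax:
  Adjusted income: $73400 + $10700 + $19900 + $14800 = $118800
  Less exemption $52000 → base $66800
  $66800 × 27% = $18036

General income tax:
  $31000 × 13% = $4030
  $31000 × 21% = $6510
  $11400 × 35% = $3990
  → $14530

Excess of book-profits minimum tax over general income tax: $18036 − $14530 = $3506.

$3506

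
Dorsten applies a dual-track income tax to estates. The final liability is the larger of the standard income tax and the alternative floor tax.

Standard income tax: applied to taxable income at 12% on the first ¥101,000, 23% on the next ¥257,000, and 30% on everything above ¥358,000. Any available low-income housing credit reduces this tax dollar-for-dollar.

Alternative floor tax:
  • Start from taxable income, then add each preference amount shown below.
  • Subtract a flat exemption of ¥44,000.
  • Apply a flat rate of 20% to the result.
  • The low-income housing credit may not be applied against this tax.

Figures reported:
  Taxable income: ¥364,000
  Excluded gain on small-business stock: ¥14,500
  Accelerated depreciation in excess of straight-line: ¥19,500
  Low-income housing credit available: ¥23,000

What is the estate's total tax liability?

¥70,800

Alternative floor tax:
  Adjusted income: ¥364,000 + ¥14,500 + ¥19,500 = ¥398,000
  Less exemption ¥44,000 → base ¥354,000
  ¥354,000 × 20% = ¥70,800

Standard income tax:
  ¥101,000 × 12% = ¥12,120
  ¥257,000 × 23% = ¥59,110
  ¥6,000 × 30% = ¥1,800
  → ¥73,030
  Less low-income housing credit ¥23,000 → ¥50,030

¥70,800 > ¥50,030, so the alternative floor tax is the binding amount.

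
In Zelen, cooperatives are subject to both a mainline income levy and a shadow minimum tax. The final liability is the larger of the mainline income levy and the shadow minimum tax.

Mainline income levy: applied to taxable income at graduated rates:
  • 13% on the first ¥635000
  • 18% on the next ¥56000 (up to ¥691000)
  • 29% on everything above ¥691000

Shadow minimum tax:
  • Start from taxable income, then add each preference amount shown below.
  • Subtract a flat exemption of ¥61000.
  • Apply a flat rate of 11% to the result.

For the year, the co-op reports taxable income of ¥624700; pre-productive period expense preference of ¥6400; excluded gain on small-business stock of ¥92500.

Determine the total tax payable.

Shadow minimum tax:
  Adjusted income: ¥624700 + ¥6400 + ¥92500 = ¥723600
  Less exemption ¥61000 → base ¥662600
  ¥662600 × 11% = ¥72886

Mainline income levy:
  ¥624700 × 13% = ¥81211

¥81211 > ¥72886, so the mainline income levy governs.

¥81211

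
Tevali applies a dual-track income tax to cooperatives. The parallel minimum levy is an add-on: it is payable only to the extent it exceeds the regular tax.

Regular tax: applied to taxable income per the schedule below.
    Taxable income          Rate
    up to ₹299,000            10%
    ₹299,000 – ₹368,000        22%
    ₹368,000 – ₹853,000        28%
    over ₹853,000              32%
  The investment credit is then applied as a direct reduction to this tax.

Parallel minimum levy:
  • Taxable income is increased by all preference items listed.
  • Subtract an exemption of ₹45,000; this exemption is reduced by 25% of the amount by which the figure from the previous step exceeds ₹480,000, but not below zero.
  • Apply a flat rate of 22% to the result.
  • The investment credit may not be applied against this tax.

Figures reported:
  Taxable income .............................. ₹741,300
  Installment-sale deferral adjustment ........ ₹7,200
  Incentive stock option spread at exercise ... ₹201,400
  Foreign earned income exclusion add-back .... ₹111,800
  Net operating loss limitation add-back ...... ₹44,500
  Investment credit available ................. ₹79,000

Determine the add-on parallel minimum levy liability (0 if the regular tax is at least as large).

Regular tax:
  ₹299,000 × 10% = ₹29,900
  ₹69,000 × 22% = ₹15,180
  ₹373,300 × 28% = ₹104,524
  → ₹149,604
  Less investment credit ₹79,000 → ₹70,604

Parallel minimum levy:
  Adjusted income: ₹741,300 + ₹7,200 + ₹201,400 + ₹111,800 + ₹44,500 = ₹1,106,200
  Exemption: 25% × (₹1,106,200 − ₹480,000) = ₹156,550 ≥ ₹45,000, so the exemption is fully phased out
  Base: ₹1,106,200 − ₹0 = ₹1,106,200
  ₹1,106,200 × 22% = ₹243,364

Excess of parallel minimum levy over regular tax: ₹243,364 − ₹70,604 = ₹172,760.

₹172,760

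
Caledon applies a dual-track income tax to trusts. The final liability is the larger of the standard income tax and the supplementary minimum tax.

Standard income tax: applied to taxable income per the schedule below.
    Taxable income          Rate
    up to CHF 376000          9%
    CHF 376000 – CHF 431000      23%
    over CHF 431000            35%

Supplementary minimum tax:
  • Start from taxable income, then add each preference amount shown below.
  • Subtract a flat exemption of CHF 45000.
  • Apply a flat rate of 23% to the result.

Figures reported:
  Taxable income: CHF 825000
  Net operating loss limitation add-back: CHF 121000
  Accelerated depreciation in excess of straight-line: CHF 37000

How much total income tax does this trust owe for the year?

Standard income tax:
  CHF 376000 × 9% = CHF 33840
  CHF 55000 × 23% = CHF 12650
  CHF 394000 × 35% = CHF 137900
  → CHF 184390

Supplementary minimum tax:
  Adjusted income: CHF 825000 + CHF 121000 + CHF 37000 = CHF 983000
  Less exemption CHF 45000 → base CHF 938000
  CHF 938000 × 23% = CHF 215740

CHF 215740 > CHF 184390, so the supplementary minimum tax is the binding amount.

CHF 215740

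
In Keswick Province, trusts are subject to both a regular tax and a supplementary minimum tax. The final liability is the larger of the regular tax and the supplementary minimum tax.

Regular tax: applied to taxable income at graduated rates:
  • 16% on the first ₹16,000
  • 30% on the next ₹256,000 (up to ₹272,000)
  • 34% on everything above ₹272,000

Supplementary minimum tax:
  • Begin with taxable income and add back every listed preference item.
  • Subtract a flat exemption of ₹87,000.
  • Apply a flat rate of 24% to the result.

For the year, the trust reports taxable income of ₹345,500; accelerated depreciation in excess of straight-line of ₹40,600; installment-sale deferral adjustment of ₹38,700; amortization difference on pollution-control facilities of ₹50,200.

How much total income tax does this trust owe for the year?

₹104,350

Supplementary minimum tax:
  Adjusted income: ₹345,500 + ₹40,600 + ₹38,700 + ₹50,200 = ₹475,000
  Less exemption ₹87,000 → base ₹388,000
  ₹388,000 × 24% = ₹93,120

Regular tax:
  ₹16,000 × 16% = ₹2,560
  ₹256,000 × 30% = ₹76,800
  ₹73,500 × 34% = ₹24,990
  → ₹104,350

₹104,350 > ₹93,120, so the regular tax governs.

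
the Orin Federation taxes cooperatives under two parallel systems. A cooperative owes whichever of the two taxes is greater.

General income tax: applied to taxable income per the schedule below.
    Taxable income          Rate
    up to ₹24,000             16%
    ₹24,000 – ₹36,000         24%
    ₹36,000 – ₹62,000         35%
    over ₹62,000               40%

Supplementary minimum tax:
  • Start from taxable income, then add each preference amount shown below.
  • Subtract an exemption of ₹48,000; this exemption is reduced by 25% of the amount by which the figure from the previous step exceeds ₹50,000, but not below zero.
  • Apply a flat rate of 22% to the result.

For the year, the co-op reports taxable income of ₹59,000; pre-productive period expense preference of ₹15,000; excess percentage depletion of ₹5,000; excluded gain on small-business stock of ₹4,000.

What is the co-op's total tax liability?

General income tax:
  ₹24,000 × 16% = ₹3,840
  ₹12,000 × 24% = ₹2,880
  ₹23,000 × 35% = ₹8,050
  → ₹14,770

Supplementary minimum tax:
  Adjusted income: ₹59,000 + ₹15,000 + ₹5,000 + ₹4,000 = ₹83,000
  Exemption: ₹48,000 − 25% × (₹83,000 − ₹50,000) = ₹48,000 − ₹8,250 = ₹39,750
  Base: ₹83,000 − ₹39,750 = ₹43,250
  ₹43,250 × 22% = ₹9,515

₹14,770 > ₹9,515, so the general income tax governs.

₹14,770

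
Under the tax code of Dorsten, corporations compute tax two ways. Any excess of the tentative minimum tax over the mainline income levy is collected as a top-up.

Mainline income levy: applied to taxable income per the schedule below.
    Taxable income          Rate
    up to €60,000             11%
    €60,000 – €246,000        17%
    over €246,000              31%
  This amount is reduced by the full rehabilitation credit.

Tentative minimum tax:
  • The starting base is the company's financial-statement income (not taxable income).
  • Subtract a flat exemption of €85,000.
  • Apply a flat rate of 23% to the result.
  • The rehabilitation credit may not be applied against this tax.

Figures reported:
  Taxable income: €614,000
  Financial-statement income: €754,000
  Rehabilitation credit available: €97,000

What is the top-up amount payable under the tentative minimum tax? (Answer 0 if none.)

Tentative minimum tax:
  Base (financial-statement income): €754,000
  Less exemption €85,000 → base €669,000
  €669,000 × 23% = €153,870

Mainline income levy:
  €60,000 × 11% = €6,600
  €186,000 × 17% = €31,620
  €368,000 × 31% = €114,080
  → €152,300
  Less rehabilitation credit €97,000 → €55,300

Excess of tentative minimum tax over mainline income levy: €153,870 − €55,300 = €98,570.

€98,570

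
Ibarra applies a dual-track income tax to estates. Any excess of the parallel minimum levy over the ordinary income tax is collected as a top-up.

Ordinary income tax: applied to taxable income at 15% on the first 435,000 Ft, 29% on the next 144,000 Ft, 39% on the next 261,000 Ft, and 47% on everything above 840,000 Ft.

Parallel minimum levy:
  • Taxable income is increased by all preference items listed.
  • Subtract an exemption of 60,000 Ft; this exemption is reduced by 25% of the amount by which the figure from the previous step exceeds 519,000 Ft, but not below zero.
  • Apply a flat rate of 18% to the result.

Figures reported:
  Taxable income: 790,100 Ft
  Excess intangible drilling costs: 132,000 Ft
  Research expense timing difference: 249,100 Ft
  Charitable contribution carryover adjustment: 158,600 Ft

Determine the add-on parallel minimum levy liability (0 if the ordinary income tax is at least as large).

50,025 Ft

Parallel minimum levy:
  Adjusted income: 790,100 Ft + 132,000 Ft + 249,100 Ft + 158,600 Ft = 1,329,800 Ft
  Exemption: 25% × (1,329,800 Ft − 519,000 Ft) = 202,700 Ft ≥ 60,000 Ft, so the exemption is fully phased out
  Base: 1,329,800 Ft − 0 Ft = 1,329,800 Ft
  1,329,800 Ft × 18% = 239,364 Ft

Ordinary income tax:
  435,000 Ft × 15% = 65,250 Ft
  144,000 Ft × 29% = 41,760 Ft
  211,100 Ft × 39% = 82,329 Ft
  → 189,339 Ft

Excess of parallel minimum levy over ordinary income tax: 239,364 Ft − 189,339 Ft = 50,025 Ft.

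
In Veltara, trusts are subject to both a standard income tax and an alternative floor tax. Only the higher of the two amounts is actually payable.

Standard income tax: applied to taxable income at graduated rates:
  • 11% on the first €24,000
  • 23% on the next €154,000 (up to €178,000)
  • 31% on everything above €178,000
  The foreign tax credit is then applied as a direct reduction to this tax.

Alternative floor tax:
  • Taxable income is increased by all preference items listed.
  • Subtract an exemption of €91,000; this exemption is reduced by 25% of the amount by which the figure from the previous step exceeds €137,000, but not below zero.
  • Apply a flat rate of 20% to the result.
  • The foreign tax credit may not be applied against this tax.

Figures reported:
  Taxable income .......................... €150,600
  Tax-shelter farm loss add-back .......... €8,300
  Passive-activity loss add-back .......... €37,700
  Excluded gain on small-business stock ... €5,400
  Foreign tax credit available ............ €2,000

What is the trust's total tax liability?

€29,758

Alternative floor tax:
  Adjusted income: €150,600 + €8,300 + €37,700 + €5,400 = €202,000
  Exemption: €91,000 − 25% × (€202,000 − €137,000) = €91,000 − €16,250 = €74,750
  Base: €202,000 − €74,750 = €127,250
  €127,250 × 20% = €25,450

Standard income tax:
  €24,000 × 11% = €2,640
  €126,600 × 23% = €29,118
  → €31,758
  Less foreign tax credit €2,000 → €29,758

€29,758 > €25,450, so the standard income tax governs.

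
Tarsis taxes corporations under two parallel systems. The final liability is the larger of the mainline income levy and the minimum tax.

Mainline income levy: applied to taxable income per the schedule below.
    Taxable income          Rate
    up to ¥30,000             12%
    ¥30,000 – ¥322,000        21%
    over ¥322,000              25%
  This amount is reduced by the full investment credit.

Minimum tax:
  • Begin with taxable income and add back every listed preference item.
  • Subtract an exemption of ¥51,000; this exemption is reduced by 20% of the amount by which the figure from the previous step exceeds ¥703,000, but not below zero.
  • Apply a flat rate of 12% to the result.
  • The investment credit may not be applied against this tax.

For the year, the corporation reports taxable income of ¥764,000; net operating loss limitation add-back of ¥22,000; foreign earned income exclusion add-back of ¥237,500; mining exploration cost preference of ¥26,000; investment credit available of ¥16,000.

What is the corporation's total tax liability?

Minimum tax:
  Adjusted income: ¥764,000 + ¥22,000 + ¥237,500 + ¥26,000 = ¥1,049,500
  Exemption: 20% × (¥1,049,500 − ¥703,000) = ¥69,300 ≥ ¥51,000, so the exemption is fully phased out
  Base: ¥1,049,500 − ¥0 = ¥1,049,500
  ¥1,049,500 × 12% = ¥125,940

Mainline income levy:
  ¥30,000 × 12% = ¥3,600
  ¥292,000 × 21% = ¥61,320
  ¥442,000 × 25% = ¥110,500
  → ¥175,420
  Less investment credit ¥16,000 → ¥159,420

¥159,420 > ¥125,940, so the mainline income levy governs.

¥159,420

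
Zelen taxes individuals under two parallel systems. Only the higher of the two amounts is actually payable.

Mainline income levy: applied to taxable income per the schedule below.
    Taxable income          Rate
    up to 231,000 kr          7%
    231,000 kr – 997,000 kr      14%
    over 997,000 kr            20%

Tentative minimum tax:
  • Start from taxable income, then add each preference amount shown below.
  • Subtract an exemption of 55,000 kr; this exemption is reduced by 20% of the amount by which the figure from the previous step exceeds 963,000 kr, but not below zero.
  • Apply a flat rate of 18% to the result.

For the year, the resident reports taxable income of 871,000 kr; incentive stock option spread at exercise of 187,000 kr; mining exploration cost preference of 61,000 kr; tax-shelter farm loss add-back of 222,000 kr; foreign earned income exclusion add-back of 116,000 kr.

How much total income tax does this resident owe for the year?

262,260 kr

Mainline income levy:
  231,000 kr × 7% = 16,170 kr
  640,000 kr × 14% = 89,600 kr
  → 105,770 kr

Tentative minimum tax:
  Adjusted income: 871,000 kr + 187,000 kr + 61,000 kr + 222,000 kr + 116,000 kr = 1,457,000 kr
  Exemption: 20% × (1,457,000 kr − 963,000 kr) = 98,800 kr ≥ 55,000 kr, so the exemption is fully phased out
  Base: 1,457,000 kr − 0 kr = 1,457,000 kr
  1,457,000 kr × 18% = 262,260 kr

262,260 kr > 105,770 kr, so the tentative minimum tax is the binding amount.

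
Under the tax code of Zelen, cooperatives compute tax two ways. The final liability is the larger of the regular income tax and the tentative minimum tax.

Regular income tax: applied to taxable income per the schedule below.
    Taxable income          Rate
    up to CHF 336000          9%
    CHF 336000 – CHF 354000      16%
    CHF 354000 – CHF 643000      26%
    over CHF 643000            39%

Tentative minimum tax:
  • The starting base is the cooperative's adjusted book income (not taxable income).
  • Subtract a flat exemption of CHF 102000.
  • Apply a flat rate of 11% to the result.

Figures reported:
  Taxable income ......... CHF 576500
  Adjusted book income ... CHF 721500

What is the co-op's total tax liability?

CHF 90970

Regular income tax:
  CHF 336000 × 9% = CHF 30240
  CHF 18000 × 16% = CHF 2880
  CHF 222500 × 26% = CHF 57850
  → CHF 90970

Tentative minimum tax:
  Base (adjusted book income): CHF 721500
  Less exemption CHF 102000 → base CHF 619500
  CHF 619500 × 11% = CHF 68145

CHF 90970 > CHF 68145, so the regular income tax governs.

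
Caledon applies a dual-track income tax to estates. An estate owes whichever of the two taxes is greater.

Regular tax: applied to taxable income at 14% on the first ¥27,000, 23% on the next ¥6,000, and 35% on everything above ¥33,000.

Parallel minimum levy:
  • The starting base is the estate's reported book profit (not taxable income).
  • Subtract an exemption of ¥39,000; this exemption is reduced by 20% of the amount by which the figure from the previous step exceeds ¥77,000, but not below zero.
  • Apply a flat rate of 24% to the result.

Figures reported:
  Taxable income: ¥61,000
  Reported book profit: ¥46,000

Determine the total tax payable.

Regular tax:
  ¥27,000 × 14% = ¥3,780
  ¥6,000 × 23% = ¥1,380
  ¥28,000 × 35% = ¥9,800
  → ¥14,960

Parallel minimum levy:
  Base (reported book profit): ¥46,000
  Exemption: ¥46,000 ≤ ¥77,000, so full ¥39,000 applies
  Base: ¥46,000 − ¥39,000 = ¥7,000
  ¥7,000 × 24% = ¥1,680

¥14,960 > ¥1,680, so the regular tax governs.

¥14,960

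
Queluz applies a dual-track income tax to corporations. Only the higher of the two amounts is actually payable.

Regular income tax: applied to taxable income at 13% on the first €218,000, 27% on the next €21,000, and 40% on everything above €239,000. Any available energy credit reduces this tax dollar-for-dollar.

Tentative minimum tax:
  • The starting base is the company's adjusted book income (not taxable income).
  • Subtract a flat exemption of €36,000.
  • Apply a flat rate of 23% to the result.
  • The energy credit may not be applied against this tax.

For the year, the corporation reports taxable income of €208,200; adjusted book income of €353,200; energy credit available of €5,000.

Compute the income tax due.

Tentative minimum tax:
  Base (adjusted book income): €353,200
  Less exemption €36,000 → base €317,200
  €317,200 × 23% = €72,956

Regular income tax:
  €208,200 × 13% = €27,066
  Less energy credit €5,000 → €22,066

€72,956 > €22,066, so the tentative minimum tax is the binding amount.

€72,956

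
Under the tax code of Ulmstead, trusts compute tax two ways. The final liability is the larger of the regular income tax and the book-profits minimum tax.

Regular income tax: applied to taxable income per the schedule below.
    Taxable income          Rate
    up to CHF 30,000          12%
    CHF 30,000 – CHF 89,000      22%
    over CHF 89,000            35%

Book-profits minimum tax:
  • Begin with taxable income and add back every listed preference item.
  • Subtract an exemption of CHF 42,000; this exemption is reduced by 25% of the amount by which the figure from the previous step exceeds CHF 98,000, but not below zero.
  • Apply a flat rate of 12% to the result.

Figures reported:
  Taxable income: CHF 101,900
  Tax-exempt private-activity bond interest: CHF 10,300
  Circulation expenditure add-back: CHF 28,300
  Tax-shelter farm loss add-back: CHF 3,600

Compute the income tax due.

CHF 21,095

Book-profits minimum tax:
  Adjusted income: CHF 101,900 + CHF 10,300 + CHF 28,300 + CHF 3,600 = CHF 144,100
  Exemption: CHF 42,000 − 25% × (CHF 144,100 − CHF 98,000) = CHF 42,000 − CHF 11,525 = CHF 30,475
  Base: CHF 144,100 − CHF 30,475 = CHF 113,625
  CHF 113,625 × 12% = CHF 13,635

Regular income tax:
  CHF 30,000 × 12% = CHF 3,600
  CHF 59,000 × 22% = CHF 12,980
  CHF 12,900 × 35% = CHF 4,515
  → CHF 21,095

CHF 21,095 > CHF 13,635, so the regular income tax governs.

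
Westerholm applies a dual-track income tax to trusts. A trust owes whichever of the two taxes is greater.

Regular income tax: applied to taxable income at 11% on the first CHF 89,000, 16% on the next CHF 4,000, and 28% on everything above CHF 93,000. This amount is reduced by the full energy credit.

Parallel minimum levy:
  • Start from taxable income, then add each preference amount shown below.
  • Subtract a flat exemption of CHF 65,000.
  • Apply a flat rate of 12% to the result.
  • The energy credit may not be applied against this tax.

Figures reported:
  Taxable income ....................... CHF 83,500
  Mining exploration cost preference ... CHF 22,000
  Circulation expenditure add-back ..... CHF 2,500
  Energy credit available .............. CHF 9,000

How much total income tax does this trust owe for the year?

CHF 5,160

Regular income tax:
  CHF 83,500 × 11% = CHF 9,185
  Less energy credit CHF 9,000 → CHF 185

Parallel minimum levy:
  Adjusted income: CHF 83,500 + CHF 22,000 + CHF 2,500 = CHF 108,000
  Less exemption CHF 65,000 → base CHF 43,000
  CHF 43,000 × 12% = CHF 5,160

CHF 5,160 > CHF 185, so the parallel minimum levy is the binding amount.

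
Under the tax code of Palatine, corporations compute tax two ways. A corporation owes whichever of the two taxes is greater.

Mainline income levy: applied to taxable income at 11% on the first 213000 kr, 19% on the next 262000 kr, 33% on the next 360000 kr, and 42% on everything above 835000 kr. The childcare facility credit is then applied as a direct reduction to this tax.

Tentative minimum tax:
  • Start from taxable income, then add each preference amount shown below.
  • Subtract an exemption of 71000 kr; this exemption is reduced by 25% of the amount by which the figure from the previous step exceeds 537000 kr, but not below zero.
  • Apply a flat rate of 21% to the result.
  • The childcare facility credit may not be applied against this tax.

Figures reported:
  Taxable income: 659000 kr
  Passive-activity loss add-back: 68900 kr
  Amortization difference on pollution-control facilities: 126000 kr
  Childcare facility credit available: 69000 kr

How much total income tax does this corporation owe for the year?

179319 kr

Tentative minimum tax:
  Adjusted income: 659000 kr + 68900 kr + 126000 kr = 853900 kr
  Exemption: 25% × (853900 kr − 537000 kr) = 79225 kr ≥ 71000 kr, so the exemption is fully phased out
  Base: 853900 kr − 0 kr = 853900 kr
  853900 kr × 21% = 179319 kr

Mainline income levy:
  213000 kr × 11% = 23430 kr
  262000 kr × 19% = 49780 kr
  184000 kr × 33% = 60720 kr
  → 133930 kr
  Less childcare facility credit 69000 kr → 64930 kr

179319 kr > 64930 kr, so the tentative minimum tax is the binding amount.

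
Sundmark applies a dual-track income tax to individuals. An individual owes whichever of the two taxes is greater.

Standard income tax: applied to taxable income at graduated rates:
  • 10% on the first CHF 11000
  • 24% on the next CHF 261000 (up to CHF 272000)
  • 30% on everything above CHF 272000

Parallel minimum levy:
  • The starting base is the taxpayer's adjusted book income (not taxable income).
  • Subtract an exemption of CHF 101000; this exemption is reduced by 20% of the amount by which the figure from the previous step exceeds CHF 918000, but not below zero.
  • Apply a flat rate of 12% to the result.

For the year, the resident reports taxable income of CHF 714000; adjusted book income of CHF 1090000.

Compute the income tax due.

CHF 196340

Standard income tax:
  CHF 11000 × 10% = CHF 1100
  CHF 261000 × 24% = CHF 62640
  CHF 442000 × 30% = CHF 132600
  → CHF 196340

Parallel minimum levy:
  Base (adjusted book income): CHF 1090000
  Exemption: CHF 101000 − 20% × (CHF 1090000 − CHF 918000) = CHF 101000 − CHF 34400 = CHF 66600
  Base: CHF 1090000 − CHF 66600 = CHF 1023400
  CHF 1023400 × 12% = CHF 122808

CHF 196340 > CHF 122808, so the standard income tax governs.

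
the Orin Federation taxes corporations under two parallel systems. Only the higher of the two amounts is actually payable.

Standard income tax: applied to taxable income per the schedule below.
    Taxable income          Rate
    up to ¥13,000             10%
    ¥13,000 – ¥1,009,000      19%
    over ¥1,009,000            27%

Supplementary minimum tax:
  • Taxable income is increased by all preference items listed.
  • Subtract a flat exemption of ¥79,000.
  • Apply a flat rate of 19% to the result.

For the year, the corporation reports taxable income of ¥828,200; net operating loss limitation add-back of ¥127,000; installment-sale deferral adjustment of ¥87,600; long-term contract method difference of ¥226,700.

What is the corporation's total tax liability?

Standard income tax:
  ¥13,000 × 10% = ¥1,300
  ¥815,200 × 19% = ¥154,888
  → ¥156,188

Supplementary minimum tax:
  Adjusted income: ¥828,200 + ¥127,000 + ¥87,600 + ¥226,700 = ¥1,269,500
  Less exemption ¥79,000 → base ¥1,190,500
  ¥1,190,500 × 19% = ¥226,195

¥226,195 > ¥156,188, so the supplementary minimum tax is the binding amount.

¥226,195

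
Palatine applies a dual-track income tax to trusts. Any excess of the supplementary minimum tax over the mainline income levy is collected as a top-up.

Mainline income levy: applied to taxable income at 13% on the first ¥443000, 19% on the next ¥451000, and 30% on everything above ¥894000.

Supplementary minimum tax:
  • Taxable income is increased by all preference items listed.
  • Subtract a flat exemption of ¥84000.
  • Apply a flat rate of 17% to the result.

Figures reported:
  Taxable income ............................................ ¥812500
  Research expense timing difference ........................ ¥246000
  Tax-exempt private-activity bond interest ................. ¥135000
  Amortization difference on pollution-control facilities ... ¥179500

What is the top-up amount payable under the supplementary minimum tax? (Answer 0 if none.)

Supplementary minimum tax:
  Adjusted income: ¥812500 + ¥246000 + ¥135000 + ¥179500 = ¥1373000
  Less exemption ¥84000 → base ¥1289000
  ¥1289000 × 17% = ¥219130

Mainline income levy:
  ¥443000 × 13% = ¥57590
  ¥369500 × 19% = ¥70205
  → ¥127795

Excess of supplementary minimum tax over mainline income levy: ¥219130 − ¥127795 = ¥91335.

¥91335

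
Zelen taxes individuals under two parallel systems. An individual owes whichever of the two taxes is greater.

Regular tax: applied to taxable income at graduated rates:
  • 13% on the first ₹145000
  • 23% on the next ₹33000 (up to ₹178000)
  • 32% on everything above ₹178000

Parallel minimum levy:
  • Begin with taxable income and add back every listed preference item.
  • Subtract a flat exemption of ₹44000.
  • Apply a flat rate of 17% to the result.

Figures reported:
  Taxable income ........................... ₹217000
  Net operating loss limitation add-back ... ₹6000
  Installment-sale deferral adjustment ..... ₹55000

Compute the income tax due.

Parallel minimum levy:
  Adjusted income: ₹217000 + ₹6000 + ₹55000 = ₹278000
  Less exemption ₹44000 → base ₹234000
  ₹234000 × 17% = ₹39780

Regular tax:
  ₹145000 × 13% = ₹18850
  ₹33000 × 23% = ₹7590
  ₹39000 × 32% = ₹12480
  → ₹38920

₹39780 > ₹38920, so the parallel minimum levy is the binding amount.

₹39780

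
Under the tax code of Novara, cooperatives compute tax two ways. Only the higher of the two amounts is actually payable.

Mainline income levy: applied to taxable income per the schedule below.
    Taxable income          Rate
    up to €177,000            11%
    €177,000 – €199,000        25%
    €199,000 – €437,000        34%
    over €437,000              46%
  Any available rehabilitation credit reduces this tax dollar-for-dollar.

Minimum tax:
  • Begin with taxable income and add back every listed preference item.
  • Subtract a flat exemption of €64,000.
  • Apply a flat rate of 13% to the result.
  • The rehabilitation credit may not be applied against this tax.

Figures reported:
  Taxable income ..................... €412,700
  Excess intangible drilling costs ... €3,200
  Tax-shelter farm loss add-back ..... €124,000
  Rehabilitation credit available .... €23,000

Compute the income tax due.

Mainline income levy:
  €177,000 × 11% = €19,470
  €22,000 × 25% = €5,500
  €213,700 × 34% = €72,658
  → €97,628
  Less rehabilitation credit €23,000 → €74,628

Minimum tax:
  Adjusted income: €412,700 + €3,200 + €124,000 = €539,900
  Less exemption €64,000 → base €475,900
  €475,900 × 13% = €61,867

€74,628 > €61,867, so the mainline income levy governs.

€74,628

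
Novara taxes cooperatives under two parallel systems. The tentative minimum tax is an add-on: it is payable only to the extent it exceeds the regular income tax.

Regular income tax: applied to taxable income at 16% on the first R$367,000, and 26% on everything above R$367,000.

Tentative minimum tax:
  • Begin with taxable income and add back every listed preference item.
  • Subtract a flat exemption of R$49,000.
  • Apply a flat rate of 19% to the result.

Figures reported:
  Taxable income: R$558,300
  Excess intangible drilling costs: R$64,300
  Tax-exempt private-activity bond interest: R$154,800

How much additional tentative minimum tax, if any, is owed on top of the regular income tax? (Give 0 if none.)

Tentative minimum tax:
  Adjusted income: R$558,300 + R$64,300 + R$154,800 = R$777,400
  Less exemption R$49,000 → base R$728,400
  R$728,400 × 19% = R$138,396

Regular income tax:
  R$367,000 × 16% = R$58,720
  R$191,300 × 26% = R$49,738
  → R$108,458

Excess of tentative minimum tax over regular income tax: R$138,396 − R$108,458 = R$29,938.

R$29,938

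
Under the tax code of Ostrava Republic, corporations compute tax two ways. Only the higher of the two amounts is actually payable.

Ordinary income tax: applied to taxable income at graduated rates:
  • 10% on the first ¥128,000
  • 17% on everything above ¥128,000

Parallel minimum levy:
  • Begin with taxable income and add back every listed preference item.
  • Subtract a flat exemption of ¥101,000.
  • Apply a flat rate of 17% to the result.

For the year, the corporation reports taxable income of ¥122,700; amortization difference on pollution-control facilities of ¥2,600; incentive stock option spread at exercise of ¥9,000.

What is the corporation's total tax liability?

¥12,270

Ordinary income tax:
  ¥122,700 × 10% = ¥12,270

Parallel minimum levy:
  Adjusted income: ¥122,700 + ¥2,600 + ¥9,000 = ¥134,300
  Less exemption ¥101,000 → base ¥33,300
  ¥33,300 × 17% = ¥5,661

¥12,270 > ¥5,661, so the ordinary income tax governs.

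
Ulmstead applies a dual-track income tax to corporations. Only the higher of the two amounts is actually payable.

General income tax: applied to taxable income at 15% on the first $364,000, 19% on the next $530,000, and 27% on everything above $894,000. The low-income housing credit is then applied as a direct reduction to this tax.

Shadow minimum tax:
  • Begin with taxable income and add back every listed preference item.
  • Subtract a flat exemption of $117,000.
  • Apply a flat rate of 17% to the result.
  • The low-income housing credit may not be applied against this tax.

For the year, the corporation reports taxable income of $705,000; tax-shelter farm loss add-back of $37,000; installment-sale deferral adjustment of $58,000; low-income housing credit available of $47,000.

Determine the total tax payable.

$116,110

Shadow minimum tax:
  Adjusted income: $705,000 + $37,000 + $58,000 = $800,000
  Less exemption $117,000 → base $683,000
  $683,000 × 17% = $116,110

General income tax:
  $364,000 × 15% = $54,600
  $341,000 × 19% = $64,790
  → $119,390
  Less low-income housing credit $47,000 → $72,390

$116,110 > $72,390, so the shadow minimum tax is the binding amount.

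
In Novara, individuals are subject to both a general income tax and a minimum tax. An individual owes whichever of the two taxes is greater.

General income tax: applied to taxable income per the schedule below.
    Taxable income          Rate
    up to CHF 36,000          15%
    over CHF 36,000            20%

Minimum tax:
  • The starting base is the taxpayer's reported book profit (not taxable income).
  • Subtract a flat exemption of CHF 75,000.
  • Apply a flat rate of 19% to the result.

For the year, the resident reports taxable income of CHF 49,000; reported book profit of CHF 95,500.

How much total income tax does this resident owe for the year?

Minimum tax:
  Base (reported book profit): CHF 95,500
  Less exemption CHF 75,000 → base CHF 20,500
  CHF 20,500 × 19% = CHF 3,895

General income tax:
  CHF 36,000 × 15% = CHF 5,400
  CHF 13,000 × 20% = CHF 2,600
  → CHF 8,000

CHF 8,000 > CHF 3,895, so the general income tax governs.

CHF 8,000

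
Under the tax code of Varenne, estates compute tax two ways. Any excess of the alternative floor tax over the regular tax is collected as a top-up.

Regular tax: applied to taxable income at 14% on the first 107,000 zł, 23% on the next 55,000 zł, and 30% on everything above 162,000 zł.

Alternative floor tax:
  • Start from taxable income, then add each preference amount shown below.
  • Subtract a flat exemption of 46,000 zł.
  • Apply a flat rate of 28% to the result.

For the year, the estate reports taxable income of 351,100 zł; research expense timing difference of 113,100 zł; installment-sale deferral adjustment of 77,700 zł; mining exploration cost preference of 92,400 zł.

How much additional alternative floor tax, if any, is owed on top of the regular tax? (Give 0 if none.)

80,364 zł

Alternative floor tax:
  Adjusted income: 351,100 zł + 113,100 zł + 77,700 zł + 92,400 zł = 634,300 zł
  Less exemption 46,000 zł → base 588,300 zł
  588,300 zł × 28% = 164,724 zł

Regular tax:
  107,000 zł × 14% = 14,980 zł
  55,000 zł × 23% = 12,650 zł
  189,100 zł × 30% = 56,730 zł
  → 84,360 zł

Excess of alternative floor tax over regular tax: 164,724 zł − 84,360 zł = 80,364 zł.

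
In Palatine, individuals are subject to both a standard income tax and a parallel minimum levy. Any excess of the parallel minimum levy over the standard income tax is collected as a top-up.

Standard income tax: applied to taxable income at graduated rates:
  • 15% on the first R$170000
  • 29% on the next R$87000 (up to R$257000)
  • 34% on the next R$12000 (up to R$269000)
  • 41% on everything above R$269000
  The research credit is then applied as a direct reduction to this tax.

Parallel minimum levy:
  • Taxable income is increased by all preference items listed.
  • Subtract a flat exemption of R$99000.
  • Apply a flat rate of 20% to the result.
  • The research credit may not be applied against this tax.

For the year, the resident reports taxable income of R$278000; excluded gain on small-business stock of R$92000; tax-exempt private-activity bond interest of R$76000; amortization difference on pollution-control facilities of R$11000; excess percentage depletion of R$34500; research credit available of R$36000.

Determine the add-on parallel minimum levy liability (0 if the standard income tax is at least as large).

R$56000

Parallel minimum levy:
  Adjusted income: R$278000 + R$92000 + R$76000 + R$11000 + R$34500 = R$491500
  Less exemption R$99000 → base R$392500
  R$392500 × 20% = R$78500

Standard income tax:
  R$170000 × 15% = R$25500
  R$87000 × 29% = R$25230
  R$12000 × 34% = R$4080
  R$9000 × 41% = R$3690
  → R$58500
  Less research credit R$36000 → R$22500

Excess of parallel minimum levy over standard income tax: R$78500 − R$22500 = R$56000.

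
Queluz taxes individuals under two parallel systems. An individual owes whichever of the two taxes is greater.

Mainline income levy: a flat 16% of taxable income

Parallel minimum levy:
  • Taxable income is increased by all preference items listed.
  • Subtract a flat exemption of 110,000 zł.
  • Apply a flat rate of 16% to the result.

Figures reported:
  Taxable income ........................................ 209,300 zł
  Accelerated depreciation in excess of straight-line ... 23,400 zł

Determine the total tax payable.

33,488 zł

Mainline income levy:
  209,300 zł × 16% = 33,488 zł

Parallel minimum levy:
  Adjusted income: 209,300 zł + 23,400 zł = 232,700 zł
  Less exemption 110,000 zł → base 122,700 zł
  122,700 zł × 16% = 19,632 zł

33,488 zł > 19,632 zł, so the mainline income levy governs.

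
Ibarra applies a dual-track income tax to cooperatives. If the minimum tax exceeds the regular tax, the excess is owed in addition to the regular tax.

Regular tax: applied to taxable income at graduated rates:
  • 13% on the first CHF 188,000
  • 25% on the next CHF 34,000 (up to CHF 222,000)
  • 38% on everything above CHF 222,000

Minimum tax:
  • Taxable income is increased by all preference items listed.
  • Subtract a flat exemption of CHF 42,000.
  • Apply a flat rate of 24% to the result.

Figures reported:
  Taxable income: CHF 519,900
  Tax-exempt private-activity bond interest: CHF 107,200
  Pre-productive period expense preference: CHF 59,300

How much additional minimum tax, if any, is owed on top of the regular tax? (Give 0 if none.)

Minimum tax:
  Adjusted income: CHF 519,900 + CHF 107,200 + CHF 59,300 = CHF 686,400
  Less exemption CHF 42,000 → base CHF 644,400
  CHF 644,400 × 24% = CHF 154,656

Regular tax:
  CHF 188,000 × 13% = CHF 24,440
  CHF 34,000 × 25% = CHF 8,500
  CHF 297,900 × 38% = CHF 113,202
  → CHF 146,142

Excess of minimum tax over regular tax: CHF 154,656 − CHF 146,142 = CHF 8,514.

CHF 8,514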